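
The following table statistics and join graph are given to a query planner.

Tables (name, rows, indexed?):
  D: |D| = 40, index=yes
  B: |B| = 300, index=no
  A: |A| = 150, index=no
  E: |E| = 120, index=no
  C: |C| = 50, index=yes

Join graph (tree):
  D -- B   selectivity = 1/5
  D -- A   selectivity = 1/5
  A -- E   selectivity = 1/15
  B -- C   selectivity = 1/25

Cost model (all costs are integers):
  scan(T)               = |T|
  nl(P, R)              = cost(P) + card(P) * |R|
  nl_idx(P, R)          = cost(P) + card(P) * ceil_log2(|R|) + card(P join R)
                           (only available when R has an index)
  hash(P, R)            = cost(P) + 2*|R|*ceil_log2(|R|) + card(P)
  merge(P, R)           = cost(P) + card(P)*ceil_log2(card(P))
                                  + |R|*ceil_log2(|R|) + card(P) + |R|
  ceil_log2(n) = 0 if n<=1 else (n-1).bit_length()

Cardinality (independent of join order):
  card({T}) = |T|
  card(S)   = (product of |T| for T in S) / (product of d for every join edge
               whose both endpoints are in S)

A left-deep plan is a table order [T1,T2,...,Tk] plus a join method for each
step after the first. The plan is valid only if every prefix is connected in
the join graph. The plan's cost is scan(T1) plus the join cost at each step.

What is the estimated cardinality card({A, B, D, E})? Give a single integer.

Tables in S: A(150), B(300), D(40), E(120)
Edges inside S: D-B(d=5), D-A(d=5), A-E(d=15)
numerator = 150 * 300 * 40 * 120 = 216000000
denominator = 5 * 5 * 15 = 375
card(S) = 216000000 / 375 = 576000

576000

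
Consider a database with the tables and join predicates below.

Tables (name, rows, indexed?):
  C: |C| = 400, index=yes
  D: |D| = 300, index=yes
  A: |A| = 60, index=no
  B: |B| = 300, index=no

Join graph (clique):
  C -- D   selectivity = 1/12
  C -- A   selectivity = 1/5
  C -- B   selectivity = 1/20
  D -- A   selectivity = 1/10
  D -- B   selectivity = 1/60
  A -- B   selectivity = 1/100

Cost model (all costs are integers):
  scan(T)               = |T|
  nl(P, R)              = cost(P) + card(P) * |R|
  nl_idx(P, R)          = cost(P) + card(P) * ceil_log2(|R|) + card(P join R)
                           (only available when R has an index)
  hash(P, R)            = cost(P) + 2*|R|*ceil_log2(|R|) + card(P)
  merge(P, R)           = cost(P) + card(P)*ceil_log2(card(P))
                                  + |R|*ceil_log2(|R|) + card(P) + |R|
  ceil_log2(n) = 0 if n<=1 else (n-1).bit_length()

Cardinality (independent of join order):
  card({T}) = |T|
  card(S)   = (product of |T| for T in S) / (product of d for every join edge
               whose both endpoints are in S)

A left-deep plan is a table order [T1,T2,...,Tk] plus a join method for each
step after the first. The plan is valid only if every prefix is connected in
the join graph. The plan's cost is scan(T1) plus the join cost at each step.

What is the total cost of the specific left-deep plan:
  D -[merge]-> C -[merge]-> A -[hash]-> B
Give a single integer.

175120

step 1: scan D: cost=300, card=300
step 2: join C via merge
    card(P join C) = 300*400/(12) = 10000
    cost = 300 + 300*9 + 400*9 + 300 + 400 = 7300
step 3: join A via merge
    card(P join A) = 10000*60/(5*10) = 12000
    cost = 7300 + 10000*14 + 60*6 + 10000 + 60 = 157720
step 4: join B via hash
    card(P join B) = 12000*300/(20*60*100) = 30
    cost = 157720 + 2*300*9 + 12000 = 175120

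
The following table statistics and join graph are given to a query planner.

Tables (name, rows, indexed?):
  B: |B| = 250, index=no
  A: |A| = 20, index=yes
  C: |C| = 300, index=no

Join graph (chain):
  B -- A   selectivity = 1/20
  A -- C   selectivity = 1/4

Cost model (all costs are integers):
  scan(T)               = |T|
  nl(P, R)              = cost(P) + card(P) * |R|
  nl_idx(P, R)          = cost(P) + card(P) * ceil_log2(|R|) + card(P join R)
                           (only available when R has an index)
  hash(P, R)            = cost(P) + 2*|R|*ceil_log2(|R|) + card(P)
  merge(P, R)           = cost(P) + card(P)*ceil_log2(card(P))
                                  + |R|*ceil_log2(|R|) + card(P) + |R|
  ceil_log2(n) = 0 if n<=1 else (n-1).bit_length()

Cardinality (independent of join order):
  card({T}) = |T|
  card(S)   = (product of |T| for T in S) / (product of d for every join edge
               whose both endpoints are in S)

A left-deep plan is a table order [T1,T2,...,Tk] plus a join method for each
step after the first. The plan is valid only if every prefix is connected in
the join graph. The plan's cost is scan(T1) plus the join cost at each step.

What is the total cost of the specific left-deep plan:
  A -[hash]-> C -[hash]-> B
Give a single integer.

10940

step 1: scan A: cost=20, card=20
step 2: join C via hash
    card(P join C) = 20*300/(4) = 1500
    cost = 20 + 2*300*9 + 20 = 5440
step 3: join B via hash
    card(P join B) = 1500*250/(20) = 18750
    cost = 5440 + 2*250*8 + 1500 = 10940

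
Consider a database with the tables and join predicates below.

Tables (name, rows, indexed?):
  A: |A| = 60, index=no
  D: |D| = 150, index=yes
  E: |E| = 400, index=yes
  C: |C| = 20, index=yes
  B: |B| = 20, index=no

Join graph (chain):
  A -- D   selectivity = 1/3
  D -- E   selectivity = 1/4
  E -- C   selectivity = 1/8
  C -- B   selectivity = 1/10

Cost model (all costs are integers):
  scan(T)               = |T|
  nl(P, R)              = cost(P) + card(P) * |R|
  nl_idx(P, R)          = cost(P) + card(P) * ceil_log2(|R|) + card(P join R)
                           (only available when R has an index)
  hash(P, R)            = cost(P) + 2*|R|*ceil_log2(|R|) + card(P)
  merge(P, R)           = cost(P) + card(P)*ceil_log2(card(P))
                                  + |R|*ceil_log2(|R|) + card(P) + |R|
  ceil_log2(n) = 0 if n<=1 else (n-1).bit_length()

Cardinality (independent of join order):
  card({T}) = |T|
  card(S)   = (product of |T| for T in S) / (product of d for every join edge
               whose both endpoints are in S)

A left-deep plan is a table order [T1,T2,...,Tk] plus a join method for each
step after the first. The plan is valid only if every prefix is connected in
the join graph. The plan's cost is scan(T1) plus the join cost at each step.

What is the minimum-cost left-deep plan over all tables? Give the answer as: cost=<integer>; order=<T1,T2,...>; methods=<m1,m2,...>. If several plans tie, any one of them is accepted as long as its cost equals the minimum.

cost=82320; order=E,C,B,D,A; methods=hash,hash,hash,hash

Selinger DP (subsets sized 1..n):
  {A}: scan cost=60, card=60
  {D}: scan cost=150, card=150
  {E}: scan cost=400, card=400
  {C}: scan cost=20, card=20
  {B}: scan cost=20, card=20
  {AD}: card=3000; try (A,hash)→1020, (D,merge)→1830, (A,merge)→1920, (D,hash)→2520, (D,nl_idx)→3540, (D,nl)→9060 …(+1); best=1020 via (A,hash)
  {DE}: card=15000; try (D,hash)→3200, (E,merge)→5500, (D,merge)→5750, (E,hash)→7500, (E,nl_idx)→16500, (D,nl_idx)→18600 …(+2); best=3200 via (D,hash)
  {CE}: card=1000; try (C,hash)→1000, (E,nl_idx)→1200, (C,nl_idx)→3400, (E,merge)→4140, (C,merge)→4520, (E,hash)→7240 …(+2); best=1000 via (C,hash)
  {BC}: card=40; try (C,nl_idx)→160, (C,hash)→240, (B,hash)→240, (C,merge)→260, (B,merge)→260, (C,nl)→420 …(+1); best=160 via (C,nl_idx)
  {ADE}: card=300000; try (E,hash)→11220, (A,hash)→18920, (E,merge)→44020, (A,merge)→228620, (E,nl_idx)→328020, (A,nl)→903200 …(+1); best=11220 via (E,hash)
  {CDE}: card=37500; try (D,hash)→4400, (D,merge)→13350, (C,hash)→18400, (D,nl_idx)→46500, (C,nl_idx)→115700, (D,nl)→151000 …(+2); best=4400 via (D,hash)
  {BCE}: card=2000; try (B,hash)→2200, (E,nl_idx)→2520, (E,merge)→4440, (E,hash)→7400, (B,merge)→12120, (E,nl)→16160 …(+1); best=2200 via (B,hash)
  {ACDE}: card=750000; try (A,hash)→42620, (C,hash)→311420, (A,merge)→642320, (A,nl)→2254400, (C,nl_idx)→2261220, (C,nl)→6011220 …(+1); best=42620 via (A,hash)
  {BCDE}: card=75000; try (D,hash)→6600, (D,merge)→27550, (B,hash)→42100, (D,nl_idx)→93200, (D,nl)→302200, (B,merge)→642020 …(+1); best=6600 via (D,hash)
  {ABCDE}: card=1500000; try (A,hash)→82320, (B,hash)→792820, (A,merge)→1357020, (A,nl)→4506600, (B,nl)→15042620, (B,merge)→15792740; best=82320 via (A,hash)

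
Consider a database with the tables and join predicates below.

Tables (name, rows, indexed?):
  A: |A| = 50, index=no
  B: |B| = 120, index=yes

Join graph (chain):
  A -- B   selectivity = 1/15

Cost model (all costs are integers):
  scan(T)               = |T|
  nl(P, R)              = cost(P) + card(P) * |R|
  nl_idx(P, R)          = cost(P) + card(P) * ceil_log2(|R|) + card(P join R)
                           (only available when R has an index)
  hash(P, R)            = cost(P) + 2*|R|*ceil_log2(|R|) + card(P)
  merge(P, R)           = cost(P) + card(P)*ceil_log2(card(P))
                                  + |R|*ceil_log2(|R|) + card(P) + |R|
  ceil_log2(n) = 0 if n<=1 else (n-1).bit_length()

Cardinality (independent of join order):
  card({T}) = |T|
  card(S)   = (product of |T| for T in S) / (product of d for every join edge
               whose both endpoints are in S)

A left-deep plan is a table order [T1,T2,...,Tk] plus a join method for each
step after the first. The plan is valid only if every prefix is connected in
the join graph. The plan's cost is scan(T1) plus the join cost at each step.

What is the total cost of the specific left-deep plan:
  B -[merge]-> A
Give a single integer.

step 1: scan B: cost=120, card=120
step 2: join A via merge
    card(P join A) = 120*50/(15) = 400
    cost = 120 + 120*7 + 50*6 + 120 + 50 = 1430

1430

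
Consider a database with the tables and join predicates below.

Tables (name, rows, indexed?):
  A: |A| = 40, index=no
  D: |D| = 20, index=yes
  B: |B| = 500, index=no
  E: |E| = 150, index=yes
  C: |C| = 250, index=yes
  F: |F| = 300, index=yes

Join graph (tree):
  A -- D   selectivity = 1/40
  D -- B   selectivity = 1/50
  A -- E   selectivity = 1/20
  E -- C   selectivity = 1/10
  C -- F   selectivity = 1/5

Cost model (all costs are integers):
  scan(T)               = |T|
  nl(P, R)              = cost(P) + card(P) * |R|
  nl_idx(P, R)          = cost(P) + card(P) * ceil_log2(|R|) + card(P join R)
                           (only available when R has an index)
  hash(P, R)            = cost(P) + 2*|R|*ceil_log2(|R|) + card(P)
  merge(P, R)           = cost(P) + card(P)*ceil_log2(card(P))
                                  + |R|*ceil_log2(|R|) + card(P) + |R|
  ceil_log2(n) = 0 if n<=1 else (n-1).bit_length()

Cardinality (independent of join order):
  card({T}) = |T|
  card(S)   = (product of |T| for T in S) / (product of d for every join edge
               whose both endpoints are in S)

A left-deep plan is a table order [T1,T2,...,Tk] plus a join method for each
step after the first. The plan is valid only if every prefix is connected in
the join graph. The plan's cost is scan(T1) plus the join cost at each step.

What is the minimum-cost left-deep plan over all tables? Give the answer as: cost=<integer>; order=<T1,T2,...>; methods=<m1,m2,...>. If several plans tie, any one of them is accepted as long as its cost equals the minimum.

Selinger DP (subsets sized 1..n):
  {A}: scan cost=40, card=40
  {D}: scan cost=20, card=20
  {B}: scan cost=500, card=500
  {E}: scan cost=150, card=150
  {C}: scan cost=250, card=250
  {F}: scan cost=300, card=300
  {AD}: card=20; try (D,nl_idx)→260, (D,hash)→280, (A,merge)→420, (D,merge)→440, (A,hash)→520, (A,nl)→820 …(+1); best=260 via (D,nl_idx)
  {AE}: card=300; try (E,nl_idx)→660, (A,hash)→780, (E,merge)→1670, (A,merge)→1780, (E,hash)→2480, (E,nl)→6040 …(+1); best=660 via (E,nl_idx)
  {BD}: card=200; try (D,hash)→1200, (D,nl_idx)→3200, (B,merge)→5140, (D,merge)→5620, (B,hash)→9040, (B,nl)→10020 …(+1); best=1200 via (D,hash)
  {CE}: card=3750; try (E,hash)→2900, (C,merge)→3750, (E,merge)→3850, (C,hash)→4300, (C,nl_idx)→5100, (E,nl_idx)→6000 …(+2); best=2900 via (E,hash)
  {CF}: card=15000; try (C,hash)→4600, (F,merge)→5500, (C,merge)→5550, (F,hash)→5900, (F,nl_idx)→17500, (C,nl_idx)→17700 …(+2); best=4600 via (C,hash)
  {ABD}: card=200; try (A,hash)→1880, (A,merge)→3280, (B,merge)→5380, (A,nl)→9200, (B,hash)→9280, (B,nl)→10260; best=1880 via (A,hash)
  {ADE}: card=150; try (E,nl_idx)→570, (D,hash)→1160, (E,merge)→1730, (D,nl_idx)→2310, (E,hash)→2680, (E,nl)→3260 …(+2); best=570 via (E,nl_idx)
  {ACE}: card=7500; try (C,hash)→4960, (C,merge)→5910, (A,hash)→7130, (C,nl_idx)→10560, (A,merge)→51930, (C,nl)→75660 …(+1); best=4960 via (C,hash)
  {CEF}: card=225000; try (F,hash)→12050, (E,hash)→22000, (F,merge)→54650, (E,merge)→230950, (F,nl_idx)→261650, (E,nl_idx)→349600 …(+2); best=12050 via (F,hash)
  {ABDE}: card=1500; try (E,hash)→4480, (E,nl_idx)→4980, (E,merge)→5030, (B,merge)→6920, (B,hash)→9720, (E,nl)→31880 …(+1); best=4480 via (E,hash)
  {ACDE}: card=3750; try (C,merge)→4170, (C,hash)→4720, (C,nl_idx)→5520, (D,hash)→12660, (C,nl)→38070, (D,nl_idx)→46210 …(+2); best=4170 via (C,merge)
  {ACEF}: card=450000; try (F,hash)→17860, (F,merge)→112960, (A,hash)→237530, (F,nl_idx)→522460, (F,nl)→2254960, (A,merge)→4287330 …(+1); best=17860 via (F,hash)
  {ABCDE}: card=37500; try (C,hash)→9980, (B,hash)→16920, (C,merge)→24730, (C,nl_idx)→53980, (B,merge)→57920, (C,nl)→379480 …(+1); best=9980 via (C,hash)
  {ACDEF}: card=225000; try (F,hash)→13320, (F,merge)→55920, (F,nl_idx)→262920, (D,hash)→468060, (F,nl)→1129170, (D,nl_idx)→2492860 …(+2); best=13320 via (F,hash)
  {ABCDEF}: card=2250000; try (F,hash)→52880, (B,hash)→247320, (F,merge)→650480, (F,nl_idx)→2597480, (B,merge)→4293320, (F,nl)→11259980 …(+1); best=52880 via (F,hash)

cost=52880; order=B,D,A,E,C,F; methods=hash,hash,hash,hash,hash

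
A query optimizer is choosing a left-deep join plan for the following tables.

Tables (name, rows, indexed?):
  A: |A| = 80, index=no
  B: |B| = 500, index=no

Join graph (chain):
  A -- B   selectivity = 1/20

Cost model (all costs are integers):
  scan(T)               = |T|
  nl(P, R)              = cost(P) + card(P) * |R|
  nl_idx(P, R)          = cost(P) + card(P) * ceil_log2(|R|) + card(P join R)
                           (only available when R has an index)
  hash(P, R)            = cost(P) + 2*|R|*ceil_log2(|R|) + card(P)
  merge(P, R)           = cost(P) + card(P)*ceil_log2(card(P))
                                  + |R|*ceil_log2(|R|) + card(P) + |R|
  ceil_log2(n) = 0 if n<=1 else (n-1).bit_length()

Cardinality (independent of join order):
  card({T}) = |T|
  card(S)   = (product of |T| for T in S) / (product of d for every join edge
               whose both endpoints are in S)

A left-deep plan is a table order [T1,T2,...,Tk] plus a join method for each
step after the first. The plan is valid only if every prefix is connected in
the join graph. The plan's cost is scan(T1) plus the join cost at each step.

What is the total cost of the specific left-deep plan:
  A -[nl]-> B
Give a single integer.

step 1: scan A: cost=80, card=80
step 2: join B via nl
    card(P join B) = 80*500/(20) = 2000
    cost = 80 + 80*500 = 40080

40080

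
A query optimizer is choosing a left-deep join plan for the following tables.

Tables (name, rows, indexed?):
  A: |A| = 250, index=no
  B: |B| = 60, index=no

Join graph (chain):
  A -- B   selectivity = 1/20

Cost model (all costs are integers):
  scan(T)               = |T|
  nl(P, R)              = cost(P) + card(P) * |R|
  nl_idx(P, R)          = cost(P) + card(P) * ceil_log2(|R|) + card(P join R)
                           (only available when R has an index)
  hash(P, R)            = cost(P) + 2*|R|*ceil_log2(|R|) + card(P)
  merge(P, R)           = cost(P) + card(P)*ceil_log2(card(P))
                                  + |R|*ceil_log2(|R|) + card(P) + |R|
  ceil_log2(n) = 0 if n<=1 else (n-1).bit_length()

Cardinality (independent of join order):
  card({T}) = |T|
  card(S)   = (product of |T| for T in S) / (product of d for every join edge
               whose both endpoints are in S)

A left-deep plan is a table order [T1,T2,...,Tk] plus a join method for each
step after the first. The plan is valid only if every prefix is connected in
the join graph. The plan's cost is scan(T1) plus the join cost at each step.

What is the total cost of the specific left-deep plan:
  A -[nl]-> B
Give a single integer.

15250

step 1: scan A: cost=250, card=250
step 2: join B via nl
    card(P join B) = 250*60/(20) = 750
    cost = 250 + 250*60 = 15250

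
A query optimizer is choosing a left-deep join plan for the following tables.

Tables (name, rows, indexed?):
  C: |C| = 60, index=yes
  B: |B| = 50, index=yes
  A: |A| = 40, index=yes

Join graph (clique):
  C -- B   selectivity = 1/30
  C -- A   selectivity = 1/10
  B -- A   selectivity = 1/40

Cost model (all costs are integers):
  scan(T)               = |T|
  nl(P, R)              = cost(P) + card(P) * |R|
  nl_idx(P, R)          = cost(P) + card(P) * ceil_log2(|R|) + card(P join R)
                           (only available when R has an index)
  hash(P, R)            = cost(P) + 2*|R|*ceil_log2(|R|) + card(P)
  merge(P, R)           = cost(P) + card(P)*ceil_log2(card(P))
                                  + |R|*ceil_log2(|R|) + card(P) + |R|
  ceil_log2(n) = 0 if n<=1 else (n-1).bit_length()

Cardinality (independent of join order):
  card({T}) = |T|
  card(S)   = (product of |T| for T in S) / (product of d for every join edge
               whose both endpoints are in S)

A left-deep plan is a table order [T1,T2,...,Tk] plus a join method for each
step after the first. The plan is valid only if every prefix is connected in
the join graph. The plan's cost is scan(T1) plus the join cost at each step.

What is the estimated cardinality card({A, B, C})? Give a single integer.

10

Tables in S: A(40), B(50), C(60)
Edges inside S: C-B(d=30), C-A(d=10), B-A(d=40)
numerator = 40 * 50 * 60 = 120000
denominator = 30 * 10 * 40 = 12000
card(S) = 120000 / 12000 = 10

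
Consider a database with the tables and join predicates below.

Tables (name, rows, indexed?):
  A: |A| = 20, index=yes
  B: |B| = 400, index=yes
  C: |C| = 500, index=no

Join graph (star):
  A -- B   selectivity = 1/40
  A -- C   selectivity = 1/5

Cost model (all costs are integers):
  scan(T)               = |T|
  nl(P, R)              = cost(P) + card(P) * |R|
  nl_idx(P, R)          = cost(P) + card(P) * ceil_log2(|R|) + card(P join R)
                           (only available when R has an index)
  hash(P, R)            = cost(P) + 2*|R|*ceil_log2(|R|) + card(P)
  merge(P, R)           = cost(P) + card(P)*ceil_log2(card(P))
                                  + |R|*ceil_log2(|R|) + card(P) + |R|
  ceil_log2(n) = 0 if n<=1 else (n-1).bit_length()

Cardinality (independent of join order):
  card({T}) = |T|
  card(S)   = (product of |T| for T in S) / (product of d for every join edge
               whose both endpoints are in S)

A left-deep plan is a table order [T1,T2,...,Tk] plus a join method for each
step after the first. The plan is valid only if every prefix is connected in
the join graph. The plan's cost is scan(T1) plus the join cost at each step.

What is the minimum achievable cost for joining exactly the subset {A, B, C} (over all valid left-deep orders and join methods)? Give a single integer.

7200

Selinger DP over subsets of {A,B,C}:
  {A}: scan cost=20, card=20
  {B}: scan cost=400, card=400
  {C}: scan cost=500, card=500
  {AB}: card=200; try (B,nl_idx)→400, (A,hash)→1000, (A,nl_idx)→2600, (B,merge)→4140, (A,merge)→4520, (B,hash)→7240 …(+2); best=400 via (B,nl_idx)
  {AC}: card=2000; try (A,hash)→1200, (A,nl_idx)→5000, (C,merge)→5140, (A,merge)→5620, (C,hash)→9040, (C,nl)→10020 …(+1); best=1200 via (A,hash)
  {ABC}: card=20000; try (C,merge)→7200, (C,hash)→9600, (B,hash)→10400, (B,merge)→29200, (B,nl_idx)→39200, (C,nl)→100400 …(+1); best=7200 via (C,merge)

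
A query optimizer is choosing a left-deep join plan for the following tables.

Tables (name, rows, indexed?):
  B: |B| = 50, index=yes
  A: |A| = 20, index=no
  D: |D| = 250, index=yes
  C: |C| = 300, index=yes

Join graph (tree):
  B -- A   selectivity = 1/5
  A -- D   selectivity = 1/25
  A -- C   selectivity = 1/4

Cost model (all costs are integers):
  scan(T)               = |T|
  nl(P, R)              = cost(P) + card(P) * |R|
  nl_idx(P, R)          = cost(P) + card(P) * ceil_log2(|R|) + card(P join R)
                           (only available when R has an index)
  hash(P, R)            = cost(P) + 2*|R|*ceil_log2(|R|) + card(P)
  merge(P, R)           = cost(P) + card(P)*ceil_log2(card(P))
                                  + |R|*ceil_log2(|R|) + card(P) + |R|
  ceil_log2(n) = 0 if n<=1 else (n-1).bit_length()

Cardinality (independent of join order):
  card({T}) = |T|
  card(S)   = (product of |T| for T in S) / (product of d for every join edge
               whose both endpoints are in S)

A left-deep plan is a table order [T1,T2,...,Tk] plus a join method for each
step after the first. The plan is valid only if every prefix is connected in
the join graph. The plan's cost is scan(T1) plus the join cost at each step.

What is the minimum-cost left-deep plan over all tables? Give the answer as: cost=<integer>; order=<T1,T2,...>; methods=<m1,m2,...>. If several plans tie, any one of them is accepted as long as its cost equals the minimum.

Selinger DP (subsets sized 1..n):
  {B}: scan cost=50, card=50
  {A}: scan cost=20, card=20
  {D}: scan cost=250, card=250
  {C}: scan cost=300, card=300
  {AB}: card=200; try (A,hash)→300, (B,nl_idx)→340, (B,merge)→490, (A,merge)→520, (B,hash)→640, (B,nl)→1020 …(+1); best=300 via (A,hash)
  {AD}: card=200; try (D,nl_idx)→380, (A,hash)→700, (D,merge)→2390, (A,merge)→2620, (D,hash)→4040, (D,nl)→5020 …(+1); best=380 via (D,nl_idx)
  {AC}: card=1500; try (A,hash)→800, (C,nl_idx)→1700, (C,merge)→3140, (A,merge)→3420, (C,hash)→5440, (C,nl)→6020 …(+1); best=800 via (A,hash)
  {ABD}: card=2000; try (B,hash)→1180, (B,merge)→2530, (B,nl_idx)→3580, (D,nl_idx)→3900, (D,merge)→4350, (D,hash)→4500 …(+2); best=1180 via (B,hash)
  {ABC}: card=15000; try (B,hash)→2900, (C,merge)→5100, (C,hash)→5900, (C,nl_idx)→17100, (B,merge)→19150, (B,nl_idx)→24800 …(+2); best=2900 via (B,hash)
  {ACD}: card=15000; try (C,merge)→5180, (C,hash)→5980, (D,hash)→6300, (C,nl_idx)→17180, (D,merge)→21050, (D,nl_idx)→27800 …(+2); best=5180 via (C,merge)
  {ABCD}: card=150000; try (C,hash)→8580, (B,hash)→20780, (D,hash)→21900, (C,merge)→28180, (C,nl_idx)→169180, (D,merge)→230150 …(+6); best=8580 via (C,hash)

cost=8580; order=A,D,B,C; methods=nl_idx,hash,hash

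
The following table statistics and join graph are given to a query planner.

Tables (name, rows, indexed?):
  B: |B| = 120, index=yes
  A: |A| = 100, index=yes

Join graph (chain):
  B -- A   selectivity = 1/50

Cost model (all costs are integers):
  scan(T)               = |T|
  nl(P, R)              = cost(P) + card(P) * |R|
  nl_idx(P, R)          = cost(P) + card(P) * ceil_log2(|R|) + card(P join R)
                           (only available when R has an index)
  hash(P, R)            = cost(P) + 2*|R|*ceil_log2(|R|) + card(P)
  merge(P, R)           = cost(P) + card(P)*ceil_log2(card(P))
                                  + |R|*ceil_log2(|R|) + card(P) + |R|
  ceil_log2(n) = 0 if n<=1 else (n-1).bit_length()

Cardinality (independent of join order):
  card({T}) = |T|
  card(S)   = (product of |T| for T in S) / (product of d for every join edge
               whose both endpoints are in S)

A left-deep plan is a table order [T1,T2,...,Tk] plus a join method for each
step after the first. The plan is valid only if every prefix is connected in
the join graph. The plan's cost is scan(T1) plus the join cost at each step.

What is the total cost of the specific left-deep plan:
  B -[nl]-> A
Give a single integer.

step 1: scan B: cost=120, card=120
step 2: join A via nl
    card(P join A) = 120*100/(50) = 240
    cost = 120 + 120*100 = 12120

12120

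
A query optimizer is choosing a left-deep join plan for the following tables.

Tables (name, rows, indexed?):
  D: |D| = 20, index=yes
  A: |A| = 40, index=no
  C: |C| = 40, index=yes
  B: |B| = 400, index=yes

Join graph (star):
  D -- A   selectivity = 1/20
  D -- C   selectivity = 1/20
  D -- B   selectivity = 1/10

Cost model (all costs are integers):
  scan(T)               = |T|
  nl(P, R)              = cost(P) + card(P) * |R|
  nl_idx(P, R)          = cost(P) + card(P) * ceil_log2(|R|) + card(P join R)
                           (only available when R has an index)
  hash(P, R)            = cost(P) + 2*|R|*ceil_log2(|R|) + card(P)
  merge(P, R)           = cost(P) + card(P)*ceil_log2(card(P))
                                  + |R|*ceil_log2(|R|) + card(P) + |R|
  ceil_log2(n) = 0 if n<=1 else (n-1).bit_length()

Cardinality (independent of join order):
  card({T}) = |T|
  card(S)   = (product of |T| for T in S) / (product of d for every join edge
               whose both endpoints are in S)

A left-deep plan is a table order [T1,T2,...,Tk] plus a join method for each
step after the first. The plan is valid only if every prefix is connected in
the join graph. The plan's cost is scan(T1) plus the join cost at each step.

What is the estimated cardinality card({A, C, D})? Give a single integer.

Tables in S: A(40), C(40), D(20)
Edges inside S: D-A(d=20), D-C(d=20)
numerator = 40 * 40 * 20 = 32000
denominator = 20 * 20 = 400
card(S) = 32000 / 400 = 80

80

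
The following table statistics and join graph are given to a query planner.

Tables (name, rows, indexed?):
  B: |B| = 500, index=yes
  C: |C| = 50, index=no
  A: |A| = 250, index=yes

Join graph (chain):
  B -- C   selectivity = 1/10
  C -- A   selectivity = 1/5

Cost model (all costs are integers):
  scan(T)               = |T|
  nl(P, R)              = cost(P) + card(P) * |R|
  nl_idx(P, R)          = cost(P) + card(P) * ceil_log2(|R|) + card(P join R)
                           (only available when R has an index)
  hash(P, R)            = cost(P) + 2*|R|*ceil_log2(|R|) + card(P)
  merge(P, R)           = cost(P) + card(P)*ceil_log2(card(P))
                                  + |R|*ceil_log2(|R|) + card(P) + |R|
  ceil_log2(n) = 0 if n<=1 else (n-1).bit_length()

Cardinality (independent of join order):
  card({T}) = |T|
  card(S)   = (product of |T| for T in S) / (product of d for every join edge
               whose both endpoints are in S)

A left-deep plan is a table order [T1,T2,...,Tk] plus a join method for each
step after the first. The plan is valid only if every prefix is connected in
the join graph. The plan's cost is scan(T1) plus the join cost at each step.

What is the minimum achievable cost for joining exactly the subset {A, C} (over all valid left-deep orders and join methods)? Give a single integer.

1100

Selinger DP over subsets of {A,C}:
  {C}: scan cost=50, card=50
  {A}: scan cost=250, card=250
  {AC}: card=2500; try (C,hash)→1100, (A,merge)→2650, (C,merge)→2850, (A,nl_idx)→2950, (A,hash)→4100, (A,nl)→12550 …(+1); best=1100 via (C,hash)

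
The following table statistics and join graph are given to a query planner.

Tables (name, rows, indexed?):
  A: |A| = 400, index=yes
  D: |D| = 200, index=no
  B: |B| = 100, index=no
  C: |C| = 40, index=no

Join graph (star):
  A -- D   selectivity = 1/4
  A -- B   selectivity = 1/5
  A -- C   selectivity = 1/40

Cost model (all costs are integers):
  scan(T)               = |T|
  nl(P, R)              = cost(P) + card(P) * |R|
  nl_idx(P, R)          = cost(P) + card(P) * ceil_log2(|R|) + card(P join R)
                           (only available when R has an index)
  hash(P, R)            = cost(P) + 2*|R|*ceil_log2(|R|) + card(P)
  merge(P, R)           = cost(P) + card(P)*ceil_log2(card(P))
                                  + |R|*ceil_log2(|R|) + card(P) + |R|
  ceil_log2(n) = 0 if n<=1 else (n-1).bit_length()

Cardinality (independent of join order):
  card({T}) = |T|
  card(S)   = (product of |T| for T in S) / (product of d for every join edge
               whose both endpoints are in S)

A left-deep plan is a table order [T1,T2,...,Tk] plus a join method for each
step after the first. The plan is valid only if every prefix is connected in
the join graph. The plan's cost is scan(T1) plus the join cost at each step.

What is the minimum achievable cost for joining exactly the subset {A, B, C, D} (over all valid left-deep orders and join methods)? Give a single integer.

Selinger DP over subsets of {A,B,C,D}:
  {A}: scan cost=400, card=400
  {D}: scan cost=200, card=200
  {B}: scan cost=100, card=100
  {C}: scan cost=40, card=40
  {AD}: card=20000; try (D,hash)→4000, (A,merge)→6000, (D,merge)→6200, (A,hash)→7600, (A,nl_idx)→22000, (A,nl)→80200 …(+1); best=4000 via (D,hash)
  {AB}: card=8000; try (B,hash)→2200, (A,merge)→4900, (B,merge)→5200, (A,hash)→7400, (A,nl_idx)→9000, (A,nl)→40100 …(+1); best=2200 via (B,hash)
  {AC}: card=400; try (A,nl_idx)→800, (C,hash)→1280, (A,merge)→4320, (C,merge)→4680, (A,hash)→7280, (A,nl)→16040 …(+1); best=800 via (A,nl_idx)
  {ABD}: card=400000; try (D,hash)→13400, (B,hash)→25400, (D,merge)→116000, (B,merge)→324800, (D,nl)→1602200, (B,nl)→2004000; best=13400 via (D,hash)
  {ACD}: card=20000; try (D,hash)→4400, (D,merge)→6600, (C,hash)→24480, (D,nl)→80800, (C,merge)→324280, (C,nl)→804000; best=4400 via (D,hash)
  {ABC}: card=8000; try (B,hash)→2600, (B,merge)→5600, (C,hash)→10680, (B,nl)→40800, (C,merge)→114480, (C,nl)→322200; best=2600 via (B,hash)
  {ABCD}: card=400000; try (D,hash)→13800, (B,hash)→25800, (D,merge)→116400, (B,merge)→325200, (C,hash)→413880, (D,nl)→1602600 …(+3); best=13800 via (D,hash)

13800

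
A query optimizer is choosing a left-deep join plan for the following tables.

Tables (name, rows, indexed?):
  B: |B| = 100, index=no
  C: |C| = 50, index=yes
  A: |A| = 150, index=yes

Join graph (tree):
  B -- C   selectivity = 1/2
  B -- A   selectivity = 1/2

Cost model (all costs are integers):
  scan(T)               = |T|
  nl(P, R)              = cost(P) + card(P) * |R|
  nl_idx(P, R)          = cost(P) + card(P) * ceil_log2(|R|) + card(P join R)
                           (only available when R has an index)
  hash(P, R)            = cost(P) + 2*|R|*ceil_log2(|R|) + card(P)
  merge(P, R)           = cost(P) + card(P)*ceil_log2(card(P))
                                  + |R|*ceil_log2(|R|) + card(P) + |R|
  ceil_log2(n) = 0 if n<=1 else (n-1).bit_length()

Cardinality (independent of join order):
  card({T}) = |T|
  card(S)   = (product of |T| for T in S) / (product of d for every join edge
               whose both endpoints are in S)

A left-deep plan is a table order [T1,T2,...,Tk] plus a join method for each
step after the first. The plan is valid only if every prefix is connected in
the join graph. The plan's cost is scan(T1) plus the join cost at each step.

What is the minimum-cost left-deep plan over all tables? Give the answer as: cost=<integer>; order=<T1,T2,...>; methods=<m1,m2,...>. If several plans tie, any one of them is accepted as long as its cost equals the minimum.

cost=5700; order=B,C,A; methods=hash,hash

Selinger DP (subsets sized 1..n):
  {B}: scan cost=100, card=100
  {C}: scan cost=50, card=50
  {A}: scan cost=150, card=150
  {BC}: card=2500; try (C,hash)→800, (B,merge)→1200, (C,merge)→1250, (B,hash)→1500, (C,nl_idx)→3200, (B,nl)→5050 …(+1); best=800 via (C,hash)
  {AB}: card=7500; try (B,hash)→1700, (A,merge)→2250, (B,merge)→2300, (A,hash)→2600, (A,nl_idx)→8400, (A,nl)→15100 …(+1); best=1700 via (B,hash)
  {ABC}: card=187500; try (A,hash)→5700, (C,hash)→9800, (A,merge)→34650, (C,merge)→107050, (A,nl_idx)→208300, (C,nl_idx)→234200 …(+2); best=5700 via (A,hash)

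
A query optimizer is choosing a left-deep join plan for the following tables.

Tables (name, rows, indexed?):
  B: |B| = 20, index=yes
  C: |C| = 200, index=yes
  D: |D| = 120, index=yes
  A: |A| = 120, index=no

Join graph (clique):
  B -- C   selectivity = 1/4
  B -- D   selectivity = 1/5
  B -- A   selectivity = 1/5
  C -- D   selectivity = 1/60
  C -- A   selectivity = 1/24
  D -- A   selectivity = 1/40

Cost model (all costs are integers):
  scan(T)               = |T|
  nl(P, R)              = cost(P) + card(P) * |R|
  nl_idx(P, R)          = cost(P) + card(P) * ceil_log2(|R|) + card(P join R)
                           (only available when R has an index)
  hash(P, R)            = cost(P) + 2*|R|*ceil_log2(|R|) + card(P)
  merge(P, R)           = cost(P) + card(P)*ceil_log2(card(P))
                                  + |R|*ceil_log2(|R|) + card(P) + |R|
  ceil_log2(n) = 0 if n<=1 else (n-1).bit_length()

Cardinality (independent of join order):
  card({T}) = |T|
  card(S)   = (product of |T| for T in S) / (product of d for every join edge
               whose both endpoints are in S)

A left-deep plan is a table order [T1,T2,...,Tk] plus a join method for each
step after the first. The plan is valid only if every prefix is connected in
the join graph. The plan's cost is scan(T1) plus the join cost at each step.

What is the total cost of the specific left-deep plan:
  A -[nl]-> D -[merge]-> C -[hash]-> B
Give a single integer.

20170

step 1: scan A: cost=120, card=120
step 2: join D via nl
    card(P join D) = 120*120/(40) = 360
    cost = 120 + 120*120 = 14520
step 3: join C via merge
    card(P join C) = 360*200/(60*24) = 50
    cost = 14520 + 360*9 + 200*8 + 360 + 200 = 19920
step 4: join B via hash
    card(P join B) = 50*20/(4*5*5) = 10
    cost = 19920 + 2*20*5 + 50 = 20170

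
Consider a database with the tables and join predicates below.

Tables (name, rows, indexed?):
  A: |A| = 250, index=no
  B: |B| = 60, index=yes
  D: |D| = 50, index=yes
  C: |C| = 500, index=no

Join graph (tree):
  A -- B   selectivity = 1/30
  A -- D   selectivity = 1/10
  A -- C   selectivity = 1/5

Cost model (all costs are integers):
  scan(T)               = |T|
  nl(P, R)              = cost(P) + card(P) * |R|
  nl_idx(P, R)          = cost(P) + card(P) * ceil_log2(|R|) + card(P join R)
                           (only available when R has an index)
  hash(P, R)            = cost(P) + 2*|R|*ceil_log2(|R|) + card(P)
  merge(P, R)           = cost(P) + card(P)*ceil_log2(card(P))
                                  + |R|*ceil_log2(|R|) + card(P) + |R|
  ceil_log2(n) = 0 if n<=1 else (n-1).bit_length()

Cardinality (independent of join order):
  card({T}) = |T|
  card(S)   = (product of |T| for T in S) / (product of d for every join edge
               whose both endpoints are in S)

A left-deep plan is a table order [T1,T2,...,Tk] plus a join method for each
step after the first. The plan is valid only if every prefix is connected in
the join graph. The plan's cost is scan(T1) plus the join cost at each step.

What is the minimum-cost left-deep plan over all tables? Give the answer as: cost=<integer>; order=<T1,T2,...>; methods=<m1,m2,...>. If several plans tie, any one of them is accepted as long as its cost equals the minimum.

Selinger DP (subsets sized 1..n):
  {A}: scan cost=250, card=250
  {B}: scan cost=60, card=60
  {D}: scan cost=50, card=50
  {C}: scan cost=500, card=500
  {AB}: card=500; try (B,hash)→1220, (B,nl_idx)→2250, (A,merge)→2730, (B,merge)→2920, (A,hash)→4120, (A,nl)→15060 …(+1); best=1220 via (B,hash)
  {AD}: card=1250; try (D,hash)→1100, (A,merge)→2650, (D,merge)→2850, (D,nl_idx)→3000, (A,hash)→4100, (A,nl)→12550 …(+1); best=1100 via (D,hash)
  {AC}: card=25000; try (A,hash)→5000, (C,merge)→7500, (A,merge)→7750, (C,hash)→9500, (C,nl)→125250, (A,nl)→125500; best=5000 via (A,hash)
  {ABD}: card=2500; try (D,hash)→2320, (B,hash)→3070, (D,merge)→6570, (D,nl_idx)→6720, (B,nl_idx)→11100, (B,merge)→16520 …(+2); best=2320 via (D,hash)
  {ABC}: card=50000; try (C,hash)→10720, (C,merge)→11220, (B,hash)→30720, (B,nl_idx)→205000, (C,nl)→251220, (B,merge)→405420 …(+1); best=10720 via (C,hash)
  {ACD}: card=125000; try (C,hash)→11350, (C,merge)→21100, (D,hash)→30600, (D,nl_idx)→280000, (D,merge)→405350, (C,nl)→626100 …(+1); best=11350 via (C,hash)
  {ABCD}: card=250000; try (C,hash)→13820, (C,merge)→39820, (D,hash)→61320, (B,hash)→137070, (D,nl_idx)→560720, (D,merge)→861070 …(+5); best=13820 via (C,hash)

cost=13820; order=A,B,D,C; methods=hash,hash,hash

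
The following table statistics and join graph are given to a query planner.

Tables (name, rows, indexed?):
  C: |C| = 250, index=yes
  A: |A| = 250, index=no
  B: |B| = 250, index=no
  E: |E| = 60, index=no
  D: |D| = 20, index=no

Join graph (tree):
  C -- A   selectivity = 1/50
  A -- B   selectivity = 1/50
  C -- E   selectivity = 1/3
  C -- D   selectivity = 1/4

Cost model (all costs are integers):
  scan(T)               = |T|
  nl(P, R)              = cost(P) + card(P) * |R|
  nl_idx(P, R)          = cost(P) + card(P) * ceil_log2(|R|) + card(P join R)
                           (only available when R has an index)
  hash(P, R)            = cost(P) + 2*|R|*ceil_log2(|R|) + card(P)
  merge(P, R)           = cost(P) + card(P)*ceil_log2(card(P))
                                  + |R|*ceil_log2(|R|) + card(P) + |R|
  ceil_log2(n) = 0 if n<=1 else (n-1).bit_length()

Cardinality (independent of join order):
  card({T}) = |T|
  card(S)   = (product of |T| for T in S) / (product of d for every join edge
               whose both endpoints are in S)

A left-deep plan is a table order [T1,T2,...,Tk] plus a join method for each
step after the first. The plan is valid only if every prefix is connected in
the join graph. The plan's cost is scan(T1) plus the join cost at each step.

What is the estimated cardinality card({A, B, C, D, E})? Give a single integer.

Tables in S: A(250), B(250), C(250), D(20), E(60)
Edges inside S: C-A(d=50), A-B(d=50), C-E(d=3), C-D(d=4)
numerator = 250 * 250 * 250 * 20 * 60 = 18750000000
denominator = 50 * 50 * 3 * 4 = 30000
card(S) = 18750000000 / 30000 = 625000

625000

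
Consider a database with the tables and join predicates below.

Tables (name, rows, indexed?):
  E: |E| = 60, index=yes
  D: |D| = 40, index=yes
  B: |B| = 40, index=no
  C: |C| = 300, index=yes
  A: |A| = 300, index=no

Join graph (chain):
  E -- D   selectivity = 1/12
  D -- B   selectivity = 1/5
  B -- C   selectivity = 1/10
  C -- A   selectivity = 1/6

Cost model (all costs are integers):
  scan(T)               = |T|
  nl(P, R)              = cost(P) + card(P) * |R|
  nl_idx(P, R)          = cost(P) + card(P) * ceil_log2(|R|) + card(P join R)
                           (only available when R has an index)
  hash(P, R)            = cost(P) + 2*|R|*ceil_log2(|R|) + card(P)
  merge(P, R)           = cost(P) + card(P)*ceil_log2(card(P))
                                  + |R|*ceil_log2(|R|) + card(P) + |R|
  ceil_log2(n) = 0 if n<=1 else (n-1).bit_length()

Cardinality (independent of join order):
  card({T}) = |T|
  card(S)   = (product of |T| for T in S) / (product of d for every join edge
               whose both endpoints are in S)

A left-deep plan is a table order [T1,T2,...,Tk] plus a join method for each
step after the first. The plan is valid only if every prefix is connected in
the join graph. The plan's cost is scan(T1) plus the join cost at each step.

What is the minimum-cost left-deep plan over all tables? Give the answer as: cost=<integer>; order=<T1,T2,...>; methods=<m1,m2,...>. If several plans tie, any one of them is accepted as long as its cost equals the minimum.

Selinger DP (subsets sized 1..n):
  {E}: scan cost=60, card=60
  {D}: scan cost=40, card=40
  {B}: scan cost=40, card=40
  {C}: scan cost=300, card=300
  {A}: scan cost=300, card=300
  {DE}: card=200; try (E,nl_idx)→480, (D,hash)→600, (D,nl_idx)→620, (E,merge)→740, (D,merge)→760, (E,hash)→800 …(+2); best=480 via (E,nl_idx)
  {BD}: card=320; try (D,hash)→560, (B,hash)→560, (D,merge)→600, (D,nl_idx)→600, (B,merge)→600, (D,nl)→1640 …(+1); best=560 via (D,hash)
  {BC}: card=1200; try (B,hash)→1080, (C,nl_idx)→1600, (C,merge)→3320, (B,merge)→3580, (C,hash)→5480, (C,nl)→12040 …(+1); best=1080 via (B,hash)
  {AC}: card=15000; try (C,hash)→6000, (A,hash)→6000, (C,merge)→6300, (A,merge)→6300, (C,nl_idx)→18000, (C,nl)→90300 …(+1); best=6000 via (C,hash)
  {BDE}: card=1600; try (B,hash)→1160, (E,hash)→1600, (B,merge)→2560, (E,nl_idx)→4080, (E,merge)→4180, (B,nl)→8480 …(+1); best=1160 via (B,hash)
  {BCD}: card=9600; try (D,hash)→2760, (C,hash)→6280, (C,merge)→6760, (C,nl_idx)→13040, (D,merge)→15760, (D,nl_idx)→17880 …(+2); best=2760 via (D,hash)
  {ABC}: card=60000; try (A,hash)→7680, (A,merge)→18480, (B,hash)→21480, (B,merge)→231280, (A,nl)→361080, (B,nl)→606000; best=7680 via (A,hash)
  {BCDE}: card=48000; try (C,hash)→8160, (E,hash)→13080, (C,merge)→23360, (C,nl_idx)→63560, (E,nl_idx)→108360, (E,merge)→147180 …(+2); best=8160 via (C,hash)
  {ABCD}: card=480000; try (A,hash)→17760, (D,hash)→68160, (A,merge)→149760, (D,nl_idx)→847680, (D,merge)→1027960, (D,nl)→2407680 …(+1); best=17760 via (A,hash)
  {ABCDE}: card=2400000; try (A,hash)→61560, (E,hash)→498480, (A,merge)→827160, (E,nl_idx)→5297760, (E,merge)→9618180, (A,nl)→14408160 …(+1); best=61560 via (A,hash)

cost=61560; order=D,E,B,C,A; methods=nl_idx,hash,hash,hash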